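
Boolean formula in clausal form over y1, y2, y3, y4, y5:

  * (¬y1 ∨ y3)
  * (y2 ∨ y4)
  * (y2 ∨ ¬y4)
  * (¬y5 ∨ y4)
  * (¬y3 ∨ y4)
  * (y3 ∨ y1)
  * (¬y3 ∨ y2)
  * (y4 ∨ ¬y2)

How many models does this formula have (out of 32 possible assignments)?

4

The models are:
  y1=F y2=T y3=T y4=T y5=F
  y1=F y2=T y3=T y4=T y5=T
  y1=T y2=T y3=T y4=T y5=F
  y1=T y2=T y3=T y4=T y5=T
That's 4 in total.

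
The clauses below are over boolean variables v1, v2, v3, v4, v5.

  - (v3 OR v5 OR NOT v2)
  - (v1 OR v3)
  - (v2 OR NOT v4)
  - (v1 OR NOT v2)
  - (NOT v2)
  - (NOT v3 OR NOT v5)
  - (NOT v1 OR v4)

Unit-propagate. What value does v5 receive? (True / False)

False

(NOT v2) is a unit clause: v2 = False.
(NOT v4 OR v2) with v2 = False leaves only NOT v4, so v4 = False.
In (v4 OR NOT v1), v4 is now false; NOT v1 must hold, so v1 = False.
(v1 OR v3): since v1 = False, the clause reduces to (v3). v3 = True.
(NOT v5 OR NOT v3): since v3 = True, the clause reduces to (NOT v5). v5 = False.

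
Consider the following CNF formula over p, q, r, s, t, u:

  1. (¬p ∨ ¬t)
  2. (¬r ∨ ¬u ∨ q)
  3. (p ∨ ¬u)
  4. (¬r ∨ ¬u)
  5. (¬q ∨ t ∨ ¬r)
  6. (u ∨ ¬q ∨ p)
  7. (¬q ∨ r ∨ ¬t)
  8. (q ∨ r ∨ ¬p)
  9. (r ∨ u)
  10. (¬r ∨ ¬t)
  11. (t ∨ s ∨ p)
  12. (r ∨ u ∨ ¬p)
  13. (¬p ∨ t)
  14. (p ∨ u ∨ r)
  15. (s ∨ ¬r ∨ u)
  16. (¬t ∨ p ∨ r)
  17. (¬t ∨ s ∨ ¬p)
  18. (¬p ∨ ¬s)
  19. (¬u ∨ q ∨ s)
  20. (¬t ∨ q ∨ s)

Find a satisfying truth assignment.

Branch on p: take p = False.
  then u is forced to False.
  then q is forced to False.
  then r is forced to True.
  then t is forced to False.
  then s is forced to True.
Check each clause:
  1. (¬p ∨ ¬t) — ¬t is true.
  2. (q ∨ ¬r ∨ ¬u) — ¬u is true.
  3. (¬u ∨ p) — ¬u is true.
  4. (¬u ∨ ¬r) — ¬u is true.
  5. (t ∨ ¬q ∨ ¬r) — ¬q is true.
  6. (p ∨ ¬q ∨ u) — ¬q is true.
  7. (r ∨ ¬t ∨ ¬q) — r is true.
  8. (r ∨ ¬p ∨ q) — r is true.
  9. (r ∨ u) — r is true.
  10. (¬r ∨ ¬t) — ¬t is true.
  11. (p ∨ s ∨ t) — s is true.
  12. (¬p ∨ u ∨ r) — r is true.
  13. (¬p ∨ t) — ¬p is true.
  14. (u ∨ p ∨ r) — r is true.
  15. (¬r ∨ s ∨ u) — s is true.
  16. (p ∨ r ∨ ¬t) — r is true.
  17. (¬t ∨ s ∨ ¬p) — ¬t is true.
  18. (¬s ∨ ¬p) — ¬p is true.
  19. (¬u ∨ q ∨ s) — ¬u is true.
  20. (¬t ∨ s ∨ q) — ¬t is true.

p = False, q = False, r = True, s = True, t = False, u = False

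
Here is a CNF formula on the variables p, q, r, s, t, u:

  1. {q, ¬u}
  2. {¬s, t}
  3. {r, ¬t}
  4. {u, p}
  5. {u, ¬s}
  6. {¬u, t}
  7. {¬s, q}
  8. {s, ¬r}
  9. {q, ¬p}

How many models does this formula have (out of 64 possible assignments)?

3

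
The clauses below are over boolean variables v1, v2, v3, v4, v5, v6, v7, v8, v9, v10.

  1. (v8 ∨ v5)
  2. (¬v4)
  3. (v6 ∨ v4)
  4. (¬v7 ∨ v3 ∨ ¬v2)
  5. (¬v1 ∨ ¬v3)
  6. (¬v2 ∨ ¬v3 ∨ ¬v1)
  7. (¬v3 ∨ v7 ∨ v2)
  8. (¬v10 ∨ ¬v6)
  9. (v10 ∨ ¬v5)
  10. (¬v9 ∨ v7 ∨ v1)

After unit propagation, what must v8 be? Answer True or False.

(¬v4) is a unit clause: v4 = False.
(v6 ∨ v4): since v4 = False, the clause reduces to (v6). v6 = True.
In (¬v10 ∨ ¬v6), ¬v6 is now false; ¬v10 must hold, so v10 = False.
From (v10 ∨ ¬v5) and v10 = False: v5 = False.
From (v8 ∨ v5) and v5 = False: v8 = True.

True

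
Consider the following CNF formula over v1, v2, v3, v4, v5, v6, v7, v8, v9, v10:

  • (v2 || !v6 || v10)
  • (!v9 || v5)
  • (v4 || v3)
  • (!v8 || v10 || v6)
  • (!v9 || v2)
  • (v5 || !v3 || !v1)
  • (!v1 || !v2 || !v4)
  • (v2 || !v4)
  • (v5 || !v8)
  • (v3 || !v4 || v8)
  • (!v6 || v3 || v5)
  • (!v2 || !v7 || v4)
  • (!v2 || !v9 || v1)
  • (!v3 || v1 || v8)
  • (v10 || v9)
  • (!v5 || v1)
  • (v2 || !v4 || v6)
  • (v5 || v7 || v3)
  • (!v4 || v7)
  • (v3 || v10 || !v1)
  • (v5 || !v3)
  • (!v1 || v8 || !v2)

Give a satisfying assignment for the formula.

v10 occurs only positively in the remaining clauses — set v10 = True.
Branch on v1: take v1 = True.
Try v2 = True.
  then v4 is forced to False.
  then v3 is forced to True.
  then v5 is forced to True.
  then v7 is forced to False.
  then v8 is forced to True.
v6, v9 are now unconstrained; take v6 = True, v9 = False.
Every clause has at least one true literal under this assignment.
Check each clause:
  1. (v10 || !v6 || v2) — v10 is true.
  2. (!v9 || v5) — v5 is true.
  3. (v4 || v3) — v3 is true.
  4. (!v8 || v10 || v6) — v10 is true.
  5. (!v9 || v2) — v2 is true.
  6. (!v1 || v5 || !v3) — v5 is true.
  7. (!v1 || !v4 || !v2) — !v4 is true.
  8. (v2 || !v4) — v2 is true.
  9. (!v8 || v5) — v5 is true.
  10. (!v4 || v8 || v3) — v8 is true.
  11. (v3 || !v6 || v5) — v3 is true.
  12. (!v7 || v4 || !v2) — !v7 is true.
  13. (!v9 || !v2 || v1) — v1 is true.
  14. (v8 || !v3 || v1) — v8 is true.
  15. (v10 || v9) — v10 is true.
  16. (v1 || !v5) — v1 is true.
  17. (!v4 || v2 || v6) — v2 is true.
  18. (v5 || v7 || v3) — v3 is true.
  19. (!v4 || v7) — !v4 is true.
  20. (!v1 || v10 || v3) — v10 is true.
  21. (v5 || !v3) — v5 is true.
  22. (!v2 || v8 || !v1) — v8 is true.

v1 = True  v2 = True  v3 = True  v4 = False  v5 = True  v6 = True  v7 = False  v8 = True  v9 = False  v10 = True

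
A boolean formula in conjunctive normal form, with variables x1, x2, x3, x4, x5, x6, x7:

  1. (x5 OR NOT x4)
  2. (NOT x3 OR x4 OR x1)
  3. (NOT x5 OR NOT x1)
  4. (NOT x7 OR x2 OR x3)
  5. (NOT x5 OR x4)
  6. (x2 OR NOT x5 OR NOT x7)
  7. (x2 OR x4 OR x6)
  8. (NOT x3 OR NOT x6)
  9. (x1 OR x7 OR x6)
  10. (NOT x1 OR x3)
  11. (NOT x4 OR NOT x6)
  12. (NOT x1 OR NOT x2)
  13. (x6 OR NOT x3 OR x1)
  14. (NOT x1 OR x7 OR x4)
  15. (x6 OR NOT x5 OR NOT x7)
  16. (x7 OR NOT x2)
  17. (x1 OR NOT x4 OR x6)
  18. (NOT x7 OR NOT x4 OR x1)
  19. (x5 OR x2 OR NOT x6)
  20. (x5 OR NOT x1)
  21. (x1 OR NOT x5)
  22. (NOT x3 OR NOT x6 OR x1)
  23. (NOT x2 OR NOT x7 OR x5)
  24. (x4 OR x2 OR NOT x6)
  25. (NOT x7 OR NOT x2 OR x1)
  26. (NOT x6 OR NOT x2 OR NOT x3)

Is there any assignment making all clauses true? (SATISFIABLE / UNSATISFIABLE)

UNSATISFIABLE

x1 = True:
  propagation gives x5=False; an empty clause results — contradiction.
x1 = False:
  x2 = True:
    propagation gives x7=True; an empty clause results — contradiction.
  x2 = False:
    propagation gives x7=False, x6=True; an empty clause results — contradiction.
Every branch closes, so no satisfying assignment exists.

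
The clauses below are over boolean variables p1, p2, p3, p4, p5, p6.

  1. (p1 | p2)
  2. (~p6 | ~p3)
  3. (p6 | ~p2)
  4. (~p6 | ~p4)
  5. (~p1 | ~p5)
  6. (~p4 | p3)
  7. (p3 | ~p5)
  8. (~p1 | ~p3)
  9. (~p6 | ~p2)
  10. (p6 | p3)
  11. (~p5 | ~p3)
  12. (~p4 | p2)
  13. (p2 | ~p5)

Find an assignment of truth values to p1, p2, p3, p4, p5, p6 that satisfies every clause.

p1 = True, p2 = False, p3 = False, p4 = False, p5 = False, p6 = True

Check each clause:
  1. (p2 | p1) — p1 is true.
  2. (~p6 | ~p3) — ~p3 is true.
  3. (p6 | ~p2) — ~p2 is true.
  4. (~p6 | ~p4) — ~p4 is true.
  5. (~p1 | ~p5) — ~p5 is true.
  6. (~p4 | p3) — ~p4 is true.
  7. (p3 | ~p5) — ~p5 is true.
  8. (~p3 | ~p1) — ~p3 is true.
  9. (~p6 | ~p2) — ~p2 is true.
  10. (p6 | p3) — p6 is true.
  11. (~p5 | ~p3) — ~p5 is true.
  12. (p2 | ~p4) — ~p4 is true.
  13. (p2 | ~p5) — ~p5 is true.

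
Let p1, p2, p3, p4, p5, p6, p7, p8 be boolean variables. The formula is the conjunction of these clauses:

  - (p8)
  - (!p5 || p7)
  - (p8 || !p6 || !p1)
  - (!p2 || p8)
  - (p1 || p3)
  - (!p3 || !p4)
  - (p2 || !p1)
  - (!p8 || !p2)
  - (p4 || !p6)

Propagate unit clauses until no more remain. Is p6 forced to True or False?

False

Unit clause (p8) sets p8 = True.
From (!p8 || !p2) and p8 = True: p2 = False.
In (!p1 || p2), p2 is now false; !p1 must hold, so p1 = False.
In (p3 || p1), p1 is now false; p3 must hold, so p3 = True.
In (!p3 || !p4), !p3 is now false; !p4 must hold, so p4 = False.
(!p6 || p4) with p4 = False leaves only !p6, so p6 = False.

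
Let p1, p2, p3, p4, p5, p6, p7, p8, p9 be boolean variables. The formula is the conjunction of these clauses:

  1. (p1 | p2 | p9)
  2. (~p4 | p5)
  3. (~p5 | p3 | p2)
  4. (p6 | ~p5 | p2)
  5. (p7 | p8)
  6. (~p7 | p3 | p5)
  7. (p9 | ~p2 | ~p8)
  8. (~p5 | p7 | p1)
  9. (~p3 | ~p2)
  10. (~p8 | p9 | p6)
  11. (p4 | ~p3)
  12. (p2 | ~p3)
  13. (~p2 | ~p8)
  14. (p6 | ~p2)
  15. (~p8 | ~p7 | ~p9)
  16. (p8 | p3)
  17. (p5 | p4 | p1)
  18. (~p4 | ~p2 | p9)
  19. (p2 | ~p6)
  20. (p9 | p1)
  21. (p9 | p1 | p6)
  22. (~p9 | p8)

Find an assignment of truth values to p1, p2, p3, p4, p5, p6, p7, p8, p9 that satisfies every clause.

p1=T  p2=F  p3=F  p4=F  p5=F  p6=F  p7=F  p8=T  p9=T

p1 occurs only positively in the remaining clauses — set p1 = True.
Try p2 = False.
  then p3 is forced to False.
  then p5 is forced to False.
  then p4 is forced to False.
  then p7 is forced to False.
  then p8 is forced to True.
  then p6 is forced to False.
  then p9 is forced to True.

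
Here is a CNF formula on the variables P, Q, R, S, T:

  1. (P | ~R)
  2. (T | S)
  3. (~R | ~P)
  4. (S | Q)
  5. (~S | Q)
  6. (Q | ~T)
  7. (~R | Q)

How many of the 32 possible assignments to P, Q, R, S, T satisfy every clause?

6

Satisfying assignments:
  P=0 Q=1 R=0 S=0 T=1
  P=0 Q=1 R=0 S=1 T=0
  P=0 Q=1 R=0 S=1 T=1
  P=1 Q=1 R=0 S=0 T=1
  P=1 Q=1 R=0 S=1 T=0
  P=1 Q=1 R=0 S=1 T=1
That's 6 in total.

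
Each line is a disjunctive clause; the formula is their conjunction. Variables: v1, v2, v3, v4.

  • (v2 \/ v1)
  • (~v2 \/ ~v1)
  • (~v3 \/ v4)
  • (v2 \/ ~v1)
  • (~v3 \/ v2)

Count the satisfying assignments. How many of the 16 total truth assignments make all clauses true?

3

Satisfying assignments:
  v1=0 v2=1 v3=0 v4=0
  v1=0 v2=1 v3=0 v4=1
  v1=0 v2=1 v3=1 v4=1
Count: 3.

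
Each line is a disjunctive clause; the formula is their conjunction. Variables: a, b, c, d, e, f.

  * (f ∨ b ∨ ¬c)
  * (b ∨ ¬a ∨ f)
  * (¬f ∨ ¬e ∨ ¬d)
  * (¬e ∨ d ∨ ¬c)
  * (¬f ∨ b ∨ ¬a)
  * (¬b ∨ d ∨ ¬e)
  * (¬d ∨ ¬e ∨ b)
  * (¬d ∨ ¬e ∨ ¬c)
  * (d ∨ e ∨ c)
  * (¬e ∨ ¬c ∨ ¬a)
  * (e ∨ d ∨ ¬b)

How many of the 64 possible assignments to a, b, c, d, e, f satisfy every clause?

Case analysis on e and d:
  e=T, d=T: remaining (a,b,c,f) ∈ {(F,T,F,F); (T,T,F,F)} — 2.
  e=T, d=F: remaining (a,b,c,f) ∈ {(F,F,F,F); (F,F,F,T)} — 2.
  e=F, d=T: 11 of the 16 assignments to (a,b,c,f) work.
  e=F, d=F: remaining (a,b,c,f) ∈ {(F,F,T,T)} — 1.
Total: 2 + 2 + 11 + 1 = 16.

16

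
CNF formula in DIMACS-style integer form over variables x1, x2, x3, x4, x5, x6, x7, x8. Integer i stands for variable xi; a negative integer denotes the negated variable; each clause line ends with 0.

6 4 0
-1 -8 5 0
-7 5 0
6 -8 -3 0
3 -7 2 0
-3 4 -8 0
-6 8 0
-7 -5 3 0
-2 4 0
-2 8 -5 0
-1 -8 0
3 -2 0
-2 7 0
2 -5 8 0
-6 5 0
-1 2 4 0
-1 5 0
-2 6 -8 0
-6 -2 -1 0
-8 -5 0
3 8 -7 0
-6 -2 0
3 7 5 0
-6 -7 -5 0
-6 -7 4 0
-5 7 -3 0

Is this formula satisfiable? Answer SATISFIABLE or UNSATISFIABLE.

Pure literal: x1 appears only negated; assign x1 = False.
Pure literal: x4 appears only positively; assign x4 = True.
Branch on x2: take x2 = False.
The remaining clauses are satisfied by x3 = True, x5 = False, x6 = False, x7 = False, x8 = False.
Every clause has at least one true literal under this assignment.
So x1=F  x2=F  x3=T  x4=T  x5=F  x6=F  x7=F  x8=F is a satisfying assignment.

SATISFIABLE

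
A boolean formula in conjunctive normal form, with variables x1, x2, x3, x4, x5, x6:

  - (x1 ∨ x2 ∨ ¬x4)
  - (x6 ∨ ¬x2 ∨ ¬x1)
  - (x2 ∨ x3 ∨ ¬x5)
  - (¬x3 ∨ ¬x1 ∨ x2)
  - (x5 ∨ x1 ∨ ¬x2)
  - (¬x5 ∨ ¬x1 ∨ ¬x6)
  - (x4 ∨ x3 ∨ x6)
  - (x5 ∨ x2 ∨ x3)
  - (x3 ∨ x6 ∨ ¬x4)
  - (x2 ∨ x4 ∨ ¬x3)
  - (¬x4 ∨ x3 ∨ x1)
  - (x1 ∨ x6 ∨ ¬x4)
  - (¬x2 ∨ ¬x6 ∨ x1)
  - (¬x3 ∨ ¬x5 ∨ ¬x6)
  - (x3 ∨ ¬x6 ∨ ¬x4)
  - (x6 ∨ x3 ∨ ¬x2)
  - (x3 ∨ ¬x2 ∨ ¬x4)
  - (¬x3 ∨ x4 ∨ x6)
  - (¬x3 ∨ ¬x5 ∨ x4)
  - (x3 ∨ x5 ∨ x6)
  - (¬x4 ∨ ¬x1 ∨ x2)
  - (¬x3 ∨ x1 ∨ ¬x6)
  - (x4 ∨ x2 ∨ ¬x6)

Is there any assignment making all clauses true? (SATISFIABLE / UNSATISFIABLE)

SATISFIABLE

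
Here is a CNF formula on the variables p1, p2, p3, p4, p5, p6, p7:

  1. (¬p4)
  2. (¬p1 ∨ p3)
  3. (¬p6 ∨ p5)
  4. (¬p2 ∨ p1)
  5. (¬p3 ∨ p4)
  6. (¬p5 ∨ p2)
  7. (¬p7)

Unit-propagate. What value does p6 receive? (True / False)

(¬p4) is a unit clause: p4 = False.
In (¬p3 ∨ p4), p4 is now false; ¬p3 must hold, so p3 = False.
From (¬p1 ∨ p3) and p3 = False: p1 = False.
From (¬p2 ∨ p1) and p1 = False: p2 = False.
(¬p5 ∨ p2): since p2 = False, the clause reduces to (¬p5). p5 = False.
(p5 ∨ ¬p6) with p5 = False leaves only ¬p6, so p6 = False.

False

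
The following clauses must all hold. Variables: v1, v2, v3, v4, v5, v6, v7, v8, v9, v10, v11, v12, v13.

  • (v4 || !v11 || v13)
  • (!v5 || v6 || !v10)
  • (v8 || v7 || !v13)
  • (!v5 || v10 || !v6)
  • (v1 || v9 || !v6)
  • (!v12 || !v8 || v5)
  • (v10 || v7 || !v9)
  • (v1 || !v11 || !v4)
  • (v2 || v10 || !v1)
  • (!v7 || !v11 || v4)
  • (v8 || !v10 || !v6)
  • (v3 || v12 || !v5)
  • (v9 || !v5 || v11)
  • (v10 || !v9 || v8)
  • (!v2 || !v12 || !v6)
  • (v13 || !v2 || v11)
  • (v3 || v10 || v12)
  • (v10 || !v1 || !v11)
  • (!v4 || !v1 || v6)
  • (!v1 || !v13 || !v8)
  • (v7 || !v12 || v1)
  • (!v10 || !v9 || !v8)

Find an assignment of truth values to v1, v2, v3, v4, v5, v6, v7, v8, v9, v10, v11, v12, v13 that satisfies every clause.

v1=False, v2=False, v3=False, v4=False, v5=False, v6=False, v7=True, v8=False, v9=True, v10=True, v11=False, v12=False, v13=False

Check each clause:
  1. (v4 || v13 || !v11) — !v11 is true.
  2. (v6 || !v5 || !v10) — !v5 is true.
  3. (v7 || !v13 || v8) — !v13 is true.
  4. (v10 || !v6 || !v5) — v10 is true.
  5. (v9 || !v6 || v1) — !v6 is true.
  6. (!v8 || !v12 || v5) — !v8 is true.
  7. (!v9 || v10 || v7) — v10 is true.
  8. (!v4 || !v11 || v1) — !v4 is true.
  9. (v2 || v10 || !v1) — v10 is true.
  10. (!v7 || v4 || !v11) — !v11 is true.
  11. (!v10 || !v6 || v8) — !v6 is true.
  12. (v12 || !v5 || v3) — !v5 is true.
  13. (!v5 || v9 || v11) — v9 is true.
  14. (v8 || v10 || !v9) — v10 is true.
  15. (!v6 || !v12 || !v2) — !v6 is true.
  16. (!v2 || v13 || v11) — !v2 is true.
  17. (v12 || v10 || v3) — v10 is true.
  18. (v10 || !v11 || !v1) — v10 is true.
  19. (!v4 || !v1 || v6) — !v4 is true.
  20. (!v13 || !v8 || !v1) — !v8 is true.
  21. (v1 || !v12 || v7) — !v12 is true.
  22. (!v9 || !v8 || !v10) — !v8 is true.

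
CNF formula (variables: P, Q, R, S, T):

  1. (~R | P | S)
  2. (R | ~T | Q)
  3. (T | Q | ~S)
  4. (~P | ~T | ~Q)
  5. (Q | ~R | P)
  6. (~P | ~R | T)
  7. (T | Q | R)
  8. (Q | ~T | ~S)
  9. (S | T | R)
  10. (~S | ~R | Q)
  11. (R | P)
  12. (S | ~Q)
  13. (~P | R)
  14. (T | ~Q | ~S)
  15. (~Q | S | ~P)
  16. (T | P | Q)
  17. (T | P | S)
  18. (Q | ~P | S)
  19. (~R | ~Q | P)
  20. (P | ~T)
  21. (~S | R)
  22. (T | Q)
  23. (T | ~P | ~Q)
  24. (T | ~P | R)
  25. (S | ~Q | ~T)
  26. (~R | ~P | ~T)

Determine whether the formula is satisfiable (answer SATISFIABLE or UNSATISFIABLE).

UNSATISFIABLE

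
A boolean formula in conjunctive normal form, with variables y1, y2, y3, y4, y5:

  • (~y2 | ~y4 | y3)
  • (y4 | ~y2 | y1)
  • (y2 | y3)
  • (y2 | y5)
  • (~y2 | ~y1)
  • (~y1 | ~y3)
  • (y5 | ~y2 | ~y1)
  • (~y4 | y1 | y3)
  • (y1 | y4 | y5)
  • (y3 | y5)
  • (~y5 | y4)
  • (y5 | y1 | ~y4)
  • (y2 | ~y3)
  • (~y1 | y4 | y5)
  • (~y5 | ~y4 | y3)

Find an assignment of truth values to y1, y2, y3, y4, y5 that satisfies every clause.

y1 = F  y2 = T  y3 = T  y4 = T  y5 = T

Check each clause:
  1. (~y2 | y3 | ~y4) — y3 is true.
  2. (~y2 | y1 | y4) — y4 is true.
  3. (y3 | y2) — y2 is true.
  4. (y5 | y2) — y2 is true.
  5. (~y1 | ~y2) — ~y1 is true.
  6. (~y3 | ~y1) — ~y1 is true.
  7. (~y2 | y5 | ~y1) — y5 is true.
  8. (y1 | ~y4 | y3) — y3 is true.
  9. (y4 | y1 | y5) — y4 is true.
  10. (y5 | y3) — y3 is true.
  11. (~y5 | y4) — y4 is true.
  12. (y5 | ~y4 | y1) — y5 is true.
  13. (~y3 | y2) — y2 is true.
  14. (y4 | ~y1 | y5) — y4 is true.
  15. (~y5 | ~y4 | y3) — y3 is true.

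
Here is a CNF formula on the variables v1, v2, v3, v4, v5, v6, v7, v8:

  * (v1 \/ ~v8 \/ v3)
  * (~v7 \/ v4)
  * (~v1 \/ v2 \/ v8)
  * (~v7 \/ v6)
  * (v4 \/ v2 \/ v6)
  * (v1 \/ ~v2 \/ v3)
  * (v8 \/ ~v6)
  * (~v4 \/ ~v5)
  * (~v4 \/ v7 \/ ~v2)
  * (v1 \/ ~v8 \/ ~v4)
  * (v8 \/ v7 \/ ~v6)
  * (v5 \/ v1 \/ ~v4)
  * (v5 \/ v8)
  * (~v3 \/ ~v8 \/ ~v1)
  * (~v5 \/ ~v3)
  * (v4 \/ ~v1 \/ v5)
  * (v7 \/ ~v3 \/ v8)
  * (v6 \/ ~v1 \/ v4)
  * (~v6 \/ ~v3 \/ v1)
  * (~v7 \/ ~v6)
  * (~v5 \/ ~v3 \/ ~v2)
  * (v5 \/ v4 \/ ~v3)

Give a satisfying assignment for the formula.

v1=1  v2=0  v3=0  v4=1  v5=0  v6=1  v7=0  v8=1

Set v1 = True and propagate.
For the remaining variables, v2 = False, v3 = False, v4 = True, v5 = False, v6 = True, v7 = False, v8 = True works.
Every clause has at least one true literal under this assignment.
Check each clause:
  1. (v3 \/ v1 \/ ~v8) — v1 is true.
  2. (v4 \/ ~v7) — ~v7 is true.
  3. (~v1 \/ v8 \/ v2) — v8 is true.
  4. (v6 \/ ~v7) — ~v7 is true.
  5. (v2 \/ v4 \/ v6) — v4 is true.
  6. (v1 \/ ~v2 \/ v3) — v1 is true.
  7. (v8 \/ ~v6) — v8 is true.
  8. (~v4 \/ ~v5) — ~v5 is true.
  9. (~v2 \/ v7 \/ ~v4) — ~v2 is true.
  10. (~v4 \/ v1 \/ ~v8) — v1 is true.
  11. (v7 \/ v8 \/ ~v6) — v8 is true.
  12. (v1 \/ ~v4 \/ v5) — v1 is true.
  13. (v5 \/ v8) — v8 is true.
  14. (~v1 \/ ~v3 \/ ~v8) — ~v3 is true.
  15. (~v5 \/ ~v3) — ~v5 is true.
  16. (v4 \/ v5 \/ ~v1) — v4 is true.
  17. (v8 \/ v7 \/ ~v3) — v8 is true.
  18. (v6 \/ v4 \/ ~v1) — v4 is true.
  19. (v1 \/ ~v6 \/ ~v3) — v1 is true.
  20. (~v6 \/ ~v7) — ~v7 is true.
  21. (~v3 \/ ~v5 \/ ~v2) — ~v5 is true.
  22. (v4 \/ v5 \/ ~v3) — ~v3 is true.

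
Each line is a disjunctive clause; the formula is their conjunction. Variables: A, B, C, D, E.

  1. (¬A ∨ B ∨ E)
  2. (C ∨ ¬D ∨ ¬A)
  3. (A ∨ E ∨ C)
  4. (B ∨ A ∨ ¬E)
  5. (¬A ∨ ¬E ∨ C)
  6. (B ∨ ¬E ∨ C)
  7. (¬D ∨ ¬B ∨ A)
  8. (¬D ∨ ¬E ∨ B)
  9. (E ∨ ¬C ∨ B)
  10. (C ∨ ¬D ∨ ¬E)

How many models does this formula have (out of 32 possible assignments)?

9

Split on E, then A.
  E=1, A=1: remaining (B,C,D) ∈ {(0,1,0); (1,1,0); (1,1,1)} — 3.
  E=1, A=0: remaining (B,C,D) ∈ {(1,0,0); (1,1,0)} — 2.
  E=0, A=1: remaining (B,C,D) ∈ {(1,0,0); (1,1,0); (1,1,1)} — 3.
  E=0, A=0: remaining (B,C,D) ∈ {(1,1,0)} — 1.
Total: 3 + 2 + 3 + 1 = 9.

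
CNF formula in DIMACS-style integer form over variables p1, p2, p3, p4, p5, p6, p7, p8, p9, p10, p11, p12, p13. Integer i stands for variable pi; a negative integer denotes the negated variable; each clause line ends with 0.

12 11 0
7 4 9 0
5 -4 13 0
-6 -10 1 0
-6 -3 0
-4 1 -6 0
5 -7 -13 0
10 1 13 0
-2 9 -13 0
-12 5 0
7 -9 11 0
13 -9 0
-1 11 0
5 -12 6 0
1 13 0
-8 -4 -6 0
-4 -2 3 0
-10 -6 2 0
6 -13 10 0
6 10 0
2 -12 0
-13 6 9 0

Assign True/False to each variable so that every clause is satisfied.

Pure literal: p5 appears only positively; assign p5 = True.
Pure literal: p11 appears only positively; assign p11 = True.
Set p1 = True and propagate.
Set p2 = False and propagate.
  then p12 is forced to False.
For the remaining variables, p3 = True, p4 = False, p6 = False, p7 = True, p8 = True, p9 = False, p10 = True, p13 = False works.
Every clause has at least one true literal under this assignment.

p1=True, p2=False, p3=True, p4=False, p5=True, p6=False, p7=True, p8=True, p9=False, p10=True, p11=True, p12=False, p13=False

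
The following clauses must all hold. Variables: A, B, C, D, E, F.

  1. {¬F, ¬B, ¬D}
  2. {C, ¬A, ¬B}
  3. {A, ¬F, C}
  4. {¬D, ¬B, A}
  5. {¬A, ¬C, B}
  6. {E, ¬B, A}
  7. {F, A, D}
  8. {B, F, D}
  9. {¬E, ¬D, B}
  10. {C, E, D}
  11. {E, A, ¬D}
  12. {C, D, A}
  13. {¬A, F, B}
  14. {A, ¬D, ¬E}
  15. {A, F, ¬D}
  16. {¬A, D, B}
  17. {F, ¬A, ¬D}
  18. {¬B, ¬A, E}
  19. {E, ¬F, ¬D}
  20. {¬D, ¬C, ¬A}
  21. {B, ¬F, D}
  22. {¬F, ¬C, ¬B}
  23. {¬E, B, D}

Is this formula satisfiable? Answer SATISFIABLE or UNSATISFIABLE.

SATISFIABLE

Set A = True and propagate.
The remaining clauses are satisfied by B = True, C = True, D = False, E = True, F = False.
So A=T, B=T, C=T, D=F, E=T, F=F is a satisfying assignment.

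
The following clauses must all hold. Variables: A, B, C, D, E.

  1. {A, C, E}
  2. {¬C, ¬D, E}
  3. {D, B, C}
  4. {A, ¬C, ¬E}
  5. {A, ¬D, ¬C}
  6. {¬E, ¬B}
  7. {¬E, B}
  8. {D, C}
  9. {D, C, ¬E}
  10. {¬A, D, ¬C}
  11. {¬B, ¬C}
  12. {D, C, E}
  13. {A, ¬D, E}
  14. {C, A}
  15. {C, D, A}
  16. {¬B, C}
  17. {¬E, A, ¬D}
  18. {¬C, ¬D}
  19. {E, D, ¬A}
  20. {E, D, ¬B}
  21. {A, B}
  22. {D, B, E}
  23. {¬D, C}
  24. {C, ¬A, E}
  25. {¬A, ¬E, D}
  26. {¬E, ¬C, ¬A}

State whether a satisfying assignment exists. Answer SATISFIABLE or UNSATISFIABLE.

UNSATISFIABLE

C = True:
  propagation gives B=False, E=False, D=False; an empty clause results — contradiction.
C = False:
  propagation gives D=True; an empty clause results — contradiction.
Every branch closes, so no satisfying assignment exists.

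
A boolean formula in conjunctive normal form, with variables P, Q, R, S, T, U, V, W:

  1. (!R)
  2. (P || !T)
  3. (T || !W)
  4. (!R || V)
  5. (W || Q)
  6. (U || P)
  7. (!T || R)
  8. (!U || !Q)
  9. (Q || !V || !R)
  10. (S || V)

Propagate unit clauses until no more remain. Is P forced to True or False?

True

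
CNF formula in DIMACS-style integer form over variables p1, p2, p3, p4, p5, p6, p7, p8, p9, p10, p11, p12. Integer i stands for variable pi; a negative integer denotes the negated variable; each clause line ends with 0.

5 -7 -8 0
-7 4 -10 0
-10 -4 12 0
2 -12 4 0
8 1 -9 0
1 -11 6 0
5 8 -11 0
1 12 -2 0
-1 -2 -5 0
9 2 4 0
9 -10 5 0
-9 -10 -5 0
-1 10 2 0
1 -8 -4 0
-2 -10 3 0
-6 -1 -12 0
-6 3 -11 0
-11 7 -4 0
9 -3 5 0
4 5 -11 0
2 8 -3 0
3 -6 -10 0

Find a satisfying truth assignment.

p11 occurs only negated in the remaining clauses — set p11 = False.
Set p1 = False and propagate.
Set p2 = True and propagate.
  then p12 is forced to True.
For the remaining variables, p3 = True, p4 = True, p5 = True, p6 = True, p7 = False, p8 = False, p9 = False, p10 = False works.

p1=F, p2=T, p3=T, p4=T, p5=T, p6=T, p7=F, p8=F, p9=F, p10=F, p11=F, p12=T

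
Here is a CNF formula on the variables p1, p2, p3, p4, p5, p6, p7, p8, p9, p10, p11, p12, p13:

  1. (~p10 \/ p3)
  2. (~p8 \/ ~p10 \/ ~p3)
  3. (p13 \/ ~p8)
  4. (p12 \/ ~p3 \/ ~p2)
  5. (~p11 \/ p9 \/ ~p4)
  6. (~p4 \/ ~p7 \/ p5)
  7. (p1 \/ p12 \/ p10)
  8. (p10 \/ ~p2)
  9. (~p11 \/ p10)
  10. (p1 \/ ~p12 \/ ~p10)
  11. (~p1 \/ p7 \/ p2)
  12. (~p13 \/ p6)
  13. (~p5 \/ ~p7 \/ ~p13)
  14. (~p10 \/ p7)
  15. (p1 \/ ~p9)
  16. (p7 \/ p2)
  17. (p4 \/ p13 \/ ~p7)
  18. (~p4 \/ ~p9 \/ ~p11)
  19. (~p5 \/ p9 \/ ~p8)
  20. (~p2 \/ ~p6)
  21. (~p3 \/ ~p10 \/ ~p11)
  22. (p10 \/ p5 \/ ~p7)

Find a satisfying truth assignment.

p1 = True  p2 = False  p3 = False  p4 = True  p5 = True  p6 = True  p7 = True  p8 = False  p9 = True  p10 = False  p11 = False  p12 = False  p13 = False

Pure literal: p8 appears only negated; assign p8 = False.
p11 occurs only negated in the remaining clauses — set p11 = False.
Branch on p1: take p1 = True.
Try p2 = False.
  then p7 is forced to True.
For the remaining variables, p3 = False, p4 = True, p5 = True, p6 = True, p9 = True, p10 = False, p12 = False, p13 = False works.
Every clause has at least one true literal under this assignment.
Check each clause:
  1. (p3 \/ ~p10) — ~p10 is true.
  2. (~p3 \/ ~p10 \/ ~p8) — ~p8 is true.
  3. (~p8 \/ p13) — ~p8 is true.
  4. (~p3 \/ p12 \/ ~p2) — ~p3 is true.
  5. (~p4 \/ ~p11 \/ p9) — p9 is true.
  6. (~p7 \/ ~p4 \/ p5) — p5 is true.
  7. (p1 \/ p12 \/ p10) — p1 is true.
  8. (~p2 \/ p10) — ~p2 is true.
  9. (p10 \/ ~p11) — ~p11 is true.
  10. (~p10 \/ ~p12 \/ p1) — p1 is true.
  11. (p2 \/ ~p1 \/ p7) — p7 is true.
  12. (~p13 \/ p6) — ~p13 is true.
  13. (~p13 \/ ~p5 \/ ~p7) — ~p13 is true.
  14. (~p10 \/ p7) — ~p10 is true.
  15. (~p9 \/ p1) — p1 is true.
  16. (p7 \/ p2) — p7 is true.
  17. (p13 \/ p4 \/ ~p7) — p4 is true.
  18. (~p11 \/ ~p4 \/ ~p9) — ~p11 is true.
  19. (p9 \/ ~p8 \/ ~p5) — ~p8 is true.
  20. (~p2 \/ ~p6) — ~p2 is true.
  21. (~p3 \/ ~p10 \/ ~p11) — ~p3 is true.
  22. (p5 \/ ~p7 \/ p10) — p5 is true.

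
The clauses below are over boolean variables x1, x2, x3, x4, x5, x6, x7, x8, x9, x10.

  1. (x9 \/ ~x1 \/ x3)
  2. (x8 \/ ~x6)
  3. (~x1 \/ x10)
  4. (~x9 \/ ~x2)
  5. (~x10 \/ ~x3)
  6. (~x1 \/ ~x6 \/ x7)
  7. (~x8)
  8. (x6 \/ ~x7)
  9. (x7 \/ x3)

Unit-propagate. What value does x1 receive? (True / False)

Unit clause (~x8) sets x8 = False.
From (x8 \/ ~x6) and x8 = False: x6 = False.
(~x7 \/ x6): since x6 = False, the clause reduces to (~x7). x7 = False.
(x3 \/ x7) with x7 = False leaves only x3, so x3 = True.
(~x3 \/ ~x10): since x3 = True, the clause reduces to (~x10). x10 = False.
In (x10 \/ ~x1), x10 is now false; ~x1 must hold, so x1 = False.

False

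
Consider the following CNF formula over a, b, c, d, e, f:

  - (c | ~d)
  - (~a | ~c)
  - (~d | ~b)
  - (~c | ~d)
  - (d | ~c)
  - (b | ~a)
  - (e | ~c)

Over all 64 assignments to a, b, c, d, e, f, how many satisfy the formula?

12

Split on c, then d.
  c=1, d=1: a clause becomes empty — 0.
  c=1, d=0: a clause becomes empty — 0.
  c=0, d=1: a clause becomes empty — 0.
  c=0, d=0: e, f free; 3 ways for (a,b) × 2^2 = 12.
Total: 0 + 0 + 0 + 12 = 12.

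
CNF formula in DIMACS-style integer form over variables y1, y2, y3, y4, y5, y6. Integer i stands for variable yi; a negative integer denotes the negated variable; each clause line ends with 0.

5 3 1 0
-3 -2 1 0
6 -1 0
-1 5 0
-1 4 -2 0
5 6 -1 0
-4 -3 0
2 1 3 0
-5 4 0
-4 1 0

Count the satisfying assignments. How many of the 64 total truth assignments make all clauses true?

Satisfying assignments:
  y1=F y2=F y3=T y4=F y5=F y6=F
  y1=F y2=F y3=T y4=F y5=F y6=T
  y1=T y2=F y3=F y4=T y5=T y6=T
  y1=T y2=T y3=F y4=T y5=T y6=T
Count: 4.

4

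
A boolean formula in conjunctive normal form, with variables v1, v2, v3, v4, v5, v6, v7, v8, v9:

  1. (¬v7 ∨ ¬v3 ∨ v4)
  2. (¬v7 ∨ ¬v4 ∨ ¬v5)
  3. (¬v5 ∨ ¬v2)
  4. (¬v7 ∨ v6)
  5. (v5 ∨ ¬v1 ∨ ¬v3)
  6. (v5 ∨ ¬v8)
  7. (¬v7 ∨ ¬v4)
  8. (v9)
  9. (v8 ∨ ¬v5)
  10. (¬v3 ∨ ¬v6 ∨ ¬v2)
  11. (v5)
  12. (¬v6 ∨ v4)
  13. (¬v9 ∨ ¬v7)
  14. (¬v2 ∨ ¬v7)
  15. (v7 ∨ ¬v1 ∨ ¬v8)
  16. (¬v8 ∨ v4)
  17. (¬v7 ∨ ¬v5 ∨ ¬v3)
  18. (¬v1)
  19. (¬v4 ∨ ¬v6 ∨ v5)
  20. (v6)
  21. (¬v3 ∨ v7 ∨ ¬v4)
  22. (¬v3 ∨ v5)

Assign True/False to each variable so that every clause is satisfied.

v1=0  v2=0  v3=0  v4=1  v5=1  v6=1  v7=0  v8=1  v9=1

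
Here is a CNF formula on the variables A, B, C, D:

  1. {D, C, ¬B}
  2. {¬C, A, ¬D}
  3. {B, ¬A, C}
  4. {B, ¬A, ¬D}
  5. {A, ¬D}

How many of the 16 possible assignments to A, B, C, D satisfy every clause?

7

Satisfying assignments:
  A=0 B=0 C=0 D=0
  A=0 B=0 C=1 D=0
  A=0 B=1 C=1 D=0
  A=1 B=0 C=1 D=0
  A=1 B=1 C=0 D=1
  A=1 B=1 C=1 D=0
  A=1 B=1 C=1 D=1
Count: 7.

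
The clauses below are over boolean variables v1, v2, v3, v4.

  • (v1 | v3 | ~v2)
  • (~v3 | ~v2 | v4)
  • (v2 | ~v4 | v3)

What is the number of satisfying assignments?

Split on v2, then v3.
  v2=T, v3=T: remaining (v1,v4) ∈ {(F,T); (T,T)} — 2.
  v2=T, v3=F: remaining (v1,v4) ∈ {(T,F); (T,T)} — 2.
  v2=F, v3=T: remaining (v1,v4) ∈ {(F,F); (F,T); (T,F); (T,T)} — 4.
  v2=F, v3=F: remaining (v1,v4) ∈ {(F,F); (T,F)} — 2.
Total: 2 + 2 + 4 + 2 = 10.

10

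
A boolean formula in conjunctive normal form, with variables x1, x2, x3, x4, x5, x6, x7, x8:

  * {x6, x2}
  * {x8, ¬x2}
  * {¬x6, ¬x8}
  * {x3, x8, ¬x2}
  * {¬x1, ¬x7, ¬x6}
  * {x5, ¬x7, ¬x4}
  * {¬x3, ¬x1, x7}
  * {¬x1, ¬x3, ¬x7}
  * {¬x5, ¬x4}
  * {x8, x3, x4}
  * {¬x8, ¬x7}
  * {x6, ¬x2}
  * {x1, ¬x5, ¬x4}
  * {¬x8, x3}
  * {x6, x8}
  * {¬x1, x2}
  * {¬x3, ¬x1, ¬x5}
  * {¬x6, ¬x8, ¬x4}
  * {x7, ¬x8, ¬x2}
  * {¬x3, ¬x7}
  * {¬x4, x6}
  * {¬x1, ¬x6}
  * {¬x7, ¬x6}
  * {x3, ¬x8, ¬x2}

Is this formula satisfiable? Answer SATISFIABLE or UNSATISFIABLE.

Set x1 = False and propagate.
For the remaining variables, x2 = False, x3 = True, x4 = True, x5 = False, x6 = True, x7 = False, x8 = False works.
Every clause has at least one true literal under this assignment.
So x1 = F, x2 = F, x3 = T, x4 = T, x5 = F, x6 = T, x7 = F, x8 = F is a satisfying assignment.

SATISFIABLE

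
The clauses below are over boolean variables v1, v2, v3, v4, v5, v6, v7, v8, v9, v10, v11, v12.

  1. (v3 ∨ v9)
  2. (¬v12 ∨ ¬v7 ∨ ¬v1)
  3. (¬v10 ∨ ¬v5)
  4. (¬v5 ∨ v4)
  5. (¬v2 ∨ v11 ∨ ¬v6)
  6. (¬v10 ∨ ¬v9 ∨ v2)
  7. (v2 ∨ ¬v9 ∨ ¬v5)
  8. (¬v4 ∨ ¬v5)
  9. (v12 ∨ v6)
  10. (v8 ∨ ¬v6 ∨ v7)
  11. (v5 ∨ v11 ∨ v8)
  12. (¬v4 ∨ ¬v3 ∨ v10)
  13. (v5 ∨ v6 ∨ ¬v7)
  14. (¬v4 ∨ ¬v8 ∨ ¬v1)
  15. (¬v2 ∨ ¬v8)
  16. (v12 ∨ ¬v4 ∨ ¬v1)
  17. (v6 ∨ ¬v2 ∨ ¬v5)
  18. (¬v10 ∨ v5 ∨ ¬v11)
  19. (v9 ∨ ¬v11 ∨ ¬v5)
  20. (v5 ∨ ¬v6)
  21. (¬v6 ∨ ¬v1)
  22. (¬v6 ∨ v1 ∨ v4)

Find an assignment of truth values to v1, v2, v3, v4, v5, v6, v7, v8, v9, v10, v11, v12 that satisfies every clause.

v1=1  v2=1  v3=1  v4=0  v5=0  v6=0  v7=0  v8=0  v9=1  v10=0  v11=1  v12=1

Set v1 = True and propagate.
  then v6 is forced to False.
  then v12 is forced to True.
  then v7 is forced to False.
Branch on v2: take v2 = True.
  then v8 is forced to False.
  then v5 is forced to False.
  then v11 is forced to True.
  then v10 is forced to False.
Branch on v3: take v3 = True.
  then v4 is forced to False.
v9 is now unconstrained; take v9 = True.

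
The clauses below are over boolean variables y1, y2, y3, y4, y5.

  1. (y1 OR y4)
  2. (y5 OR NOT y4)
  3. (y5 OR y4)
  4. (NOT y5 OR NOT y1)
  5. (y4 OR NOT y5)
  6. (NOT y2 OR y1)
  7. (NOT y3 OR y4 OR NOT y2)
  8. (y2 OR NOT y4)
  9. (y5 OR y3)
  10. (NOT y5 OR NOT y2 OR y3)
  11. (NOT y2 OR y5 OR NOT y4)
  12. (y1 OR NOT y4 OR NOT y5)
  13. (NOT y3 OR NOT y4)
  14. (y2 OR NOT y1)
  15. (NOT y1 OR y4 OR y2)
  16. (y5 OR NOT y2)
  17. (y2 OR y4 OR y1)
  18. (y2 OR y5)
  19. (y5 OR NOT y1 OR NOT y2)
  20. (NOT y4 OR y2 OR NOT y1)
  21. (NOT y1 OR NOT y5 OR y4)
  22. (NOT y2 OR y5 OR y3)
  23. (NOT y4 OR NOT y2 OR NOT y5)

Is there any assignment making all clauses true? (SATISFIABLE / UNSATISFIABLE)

y2 = True:
  propagation gives y1=True, y5=False; an empty clause results — contradiction.
y2 = False:
  propagation gives y4=False, y1=True; an empty clause results — contradiction.
Every branch closes, so no satisfying assignment exists.

UNSATISFIABLE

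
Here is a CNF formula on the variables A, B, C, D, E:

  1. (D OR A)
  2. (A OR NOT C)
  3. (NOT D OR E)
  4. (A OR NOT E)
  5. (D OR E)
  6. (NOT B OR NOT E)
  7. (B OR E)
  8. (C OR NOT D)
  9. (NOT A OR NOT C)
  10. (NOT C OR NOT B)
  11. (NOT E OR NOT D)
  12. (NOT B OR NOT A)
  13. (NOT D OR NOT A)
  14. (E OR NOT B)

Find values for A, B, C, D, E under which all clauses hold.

A = T, B = F, C = F, D = F, E = T

Check each clause:
  1. (D OR A) — A is true.
  2. (A OR NOT C) — A is true.
  3. (E OR NOT D) — NOT D is true.
  4. (NOT E OR A) — A is true.
  5. (E OR D) — E is true.
  6. (NOT B OR NOT E) — NOT B is true.
  7. (B OR E) — E is true.
  8. (C OR NOT D) — NOT D is true.
  9. (NOT A OR NOT C) — NOT C is true.
  10. (NOT B OR NOT C) — NOT C is true.
  11. (NOT D OR NOT E) — NOT D is true.
  12. (NOT A OR NOT B) — NOT B is true.
  13. (NOT A OR NOT D) — NOT D is true.
  14. (E OR NOT B) — E is true.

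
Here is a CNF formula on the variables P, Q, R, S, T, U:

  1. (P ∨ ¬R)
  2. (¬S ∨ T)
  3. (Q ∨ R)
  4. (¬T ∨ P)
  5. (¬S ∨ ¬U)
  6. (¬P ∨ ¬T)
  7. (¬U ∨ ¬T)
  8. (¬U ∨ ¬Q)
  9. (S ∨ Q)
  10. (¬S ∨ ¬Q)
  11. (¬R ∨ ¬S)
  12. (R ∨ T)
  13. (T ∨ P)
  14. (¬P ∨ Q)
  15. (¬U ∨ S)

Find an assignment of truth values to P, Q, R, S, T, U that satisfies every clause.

P = T, Q = T, R = T, S = F, T = F, U = F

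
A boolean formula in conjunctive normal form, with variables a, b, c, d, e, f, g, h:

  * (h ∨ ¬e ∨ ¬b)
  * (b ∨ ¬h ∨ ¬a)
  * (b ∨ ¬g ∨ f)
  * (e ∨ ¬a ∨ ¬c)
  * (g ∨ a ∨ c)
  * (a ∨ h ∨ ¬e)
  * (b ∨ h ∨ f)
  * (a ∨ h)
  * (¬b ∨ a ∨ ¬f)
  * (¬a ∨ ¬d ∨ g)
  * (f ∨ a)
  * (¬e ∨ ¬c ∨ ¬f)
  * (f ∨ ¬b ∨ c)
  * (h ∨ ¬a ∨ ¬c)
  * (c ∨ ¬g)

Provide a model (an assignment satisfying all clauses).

Branch on a: take a = True.
The remaining clauses are satisfied by b = True, c = True, d = True, e = True, f = False, g = True, h = True.
Check each clause:
  1. (¬b ∨ ¬e ∨ h) — h is true.
  2. (¬h ∨ ¬a ∨ b) — b is true.
  3. (f ∨ b ∨ ¬g) — b is true.
  4. (¬a ∨ e ∨ ¬c) — e is true.
  5. (g ∨ c ∨ a) — a is true.
  6. (¬e ∨ a ∨ h) — h is true.
  7. (b ∨ f ∨ h) — h is true.
  8. (a ∨ h) — h is true.
  9. (¬f ∨ a ∨ ¬b) — a is true.
  10. (¬a ∨ g ∨ ¬d) — g is true.
  11. (a ∨ f) — a is true.
  12. (¬f ∨ ¬c ∨ ¬e) — ¬f is true.
  13. (f ∨ c ∨ ¬b) — c is true.
  14. (¬a ∨ ¬c ∨ h) — h is true.
  15. (c ∨ ¬g) — c is true.

a=1, b=1, c=1, d=1, e=1, f=0, g=1, h=1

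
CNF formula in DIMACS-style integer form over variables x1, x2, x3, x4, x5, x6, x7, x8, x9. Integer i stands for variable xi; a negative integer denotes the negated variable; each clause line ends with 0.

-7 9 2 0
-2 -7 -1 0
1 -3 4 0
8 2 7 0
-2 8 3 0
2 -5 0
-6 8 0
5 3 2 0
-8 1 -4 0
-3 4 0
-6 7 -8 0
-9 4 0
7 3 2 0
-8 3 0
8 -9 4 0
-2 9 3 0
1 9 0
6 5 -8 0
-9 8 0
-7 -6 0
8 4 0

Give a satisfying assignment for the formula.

x1 = 1  x2 = 1  x3 = 1  x4 = 1  x5 = 1  x6 = 0  x7 = 0  x8 = 1  x9 = 0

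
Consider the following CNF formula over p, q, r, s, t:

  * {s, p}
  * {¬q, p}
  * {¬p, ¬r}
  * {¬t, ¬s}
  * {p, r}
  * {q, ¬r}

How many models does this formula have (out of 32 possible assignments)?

6

The models are:
  p=1 q=0 r=0 s=0 t=0
  p=1 q=0 r=0 s=0 t=1
  p=1 q=0 r=0 s=1 t=0
  p=1 q=1 r=0 s=0 t=0
  p=1 q=1 r=0 s=0 t=1
  p=1 q=1 r=0 s=1 t=0
That's 6 in total.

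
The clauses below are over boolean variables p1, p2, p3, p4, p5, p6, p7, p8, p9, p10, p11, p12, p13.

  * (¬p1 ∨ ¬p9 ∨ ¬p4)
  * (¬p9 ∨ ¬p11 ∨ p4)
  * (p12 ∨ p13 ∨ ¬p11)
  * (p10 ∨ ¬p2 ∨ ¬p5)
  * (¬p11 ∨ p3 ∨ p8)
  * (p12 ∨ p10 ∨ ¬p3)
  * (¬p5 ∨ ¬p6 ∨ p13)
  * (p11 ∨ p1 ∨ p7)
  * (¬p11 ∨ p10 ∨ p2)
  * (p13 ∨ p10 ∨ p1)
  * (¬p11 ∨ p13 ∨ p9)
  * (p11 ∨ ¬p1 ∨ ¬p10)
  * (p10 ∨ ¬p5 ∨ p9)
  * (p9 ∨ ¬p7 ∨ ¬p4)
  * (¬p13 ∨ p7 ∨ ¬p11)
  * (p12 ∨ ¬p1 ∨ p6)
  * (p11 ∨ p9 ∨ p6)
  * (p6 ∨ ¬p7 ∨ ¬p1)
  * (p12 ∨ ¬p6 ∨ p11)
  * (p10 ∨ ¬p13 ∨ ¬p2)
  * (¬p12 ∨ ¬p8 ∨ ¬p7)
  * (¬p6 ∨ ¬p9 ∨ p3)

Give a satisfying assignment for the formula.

p1 = True, p2 = True, p3 = False, p4 = False, p5 = False, p6 = True, p7 = False, p8 = True, p9 = False, p10 = False, p11 = False, p12 = True, p13 = False

Check each clause:
  1. (¬p9 ∨ ¬p1 ∨ ¬p4) — ¬p4 is true.
  2. (¬p9 ∨ ¬p11 ∨ p4) — ¬p11 is true.
  3. (¬p11 ∨ p12 ∨ p13) — p12 is true.
  4. (¬p2 ∨ ¬p5 ∨ p10) — ¬p5 is true.
  5. (p3 ∨ p8 ∨ ¬p11) — p8 is true.
  6. (p12 ∨ ¬p3 ∨ p10) — p12 is true.
  7. (¬p5 ∨ ¬p6 ∨ p13) — ¬p5 is true.
  8. (p11 ∨ p1 ∨ p7) — p1 is true.
  9. (p2 ∨ p10 ∨ ¬p11) — p2 is true.
  10. (p1 ∨ p13 ∨ p10) — p1 is true.
  11. (¬p11 ∨ p13 ∨ p9) — ¬p11 is true.
  12. (p11 ∨ ¬p10 ∨ ¬p1) — ¬p10 is true.
  13. (p10 ∨ ¬p5 ∨ p9) — ¬p5 is true.
  14. (¬p4 ∨ ¬p7 ∨ p9) — ¬p4 is true.
  15. (¬p11 ∨ p7 ∨ ¬p13) — ¬p13 is true.
  16. (¬p1 ∨ p12 ∨ p6) — p12 is true.
  17. (p6 ∨ p9 ∨ p11) — p6 is true.
  18. (p6 ∨ ¬p1 ∨ ¬p7) — ¬p7 is true.
  19. (p11 ∨ p12 ∨ ¬p6) — p12 is true.
  20. (¬p13 ∨ p10 ∨ ¬p2) — ¬p13 is true.
  21. (¬p8 ∨ ¬p12 ∨ ¬p7) — ¬p7 is true.
  22. (¬p6 ∨ p3 ∨ ¬p9) — ¬p9 is true.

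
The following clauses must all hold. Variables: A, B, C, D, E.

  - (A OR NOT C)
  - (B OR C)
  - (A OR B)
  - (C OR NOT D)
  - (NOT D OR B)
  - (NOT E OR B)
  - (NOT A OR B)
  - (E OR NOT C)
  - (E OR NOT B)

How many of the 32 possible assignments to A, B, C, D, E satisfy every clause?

The models are:
  A=F B=T C=F D=F E=T
  A=T B=T C=F D=F E=T
  A=T B=T C=T D=F E=T
  A=T B=T C=T D=T E=T
Count: 4.

4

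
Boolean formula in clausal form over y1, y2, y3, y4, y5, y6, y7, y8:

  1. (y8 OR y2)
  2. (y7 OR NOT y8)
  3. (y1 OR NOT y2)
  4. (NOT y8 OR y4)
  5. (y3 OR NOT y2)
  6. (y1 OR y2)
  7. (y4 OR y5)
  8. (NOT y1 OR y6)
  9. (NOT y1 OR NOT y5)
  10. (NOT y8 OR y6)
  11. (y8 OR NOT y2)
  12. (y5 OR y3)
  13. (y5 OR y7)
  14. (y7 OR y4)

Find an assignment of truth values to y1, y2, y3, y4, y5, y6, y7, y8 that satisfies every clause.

y1 = 1, y2 = 1, y3 = 1, y4 = 1, y5 = 0, y6 = 1, y7 = 1, y8 = 1

Check each clause:
  1. (y2 OR y8) — y8 is true.
  2. (y7 OR NOT y8) — y7 is true.
  3. (y1 OR NOT y2) — y1 is true.
  4. (y4 OR NOT y8) — y4 is true.
  5. (NOT y2 OR y3) — y3 is true.
  6. (y2 OR y1) — y1 is true.
  7. (y4 OR y5) — y4 is true.
  8. (NOT y1 OR y6) — y6 is true.
  9. (NOT y5 OR NOT y1) — NOT y5 is true.
  10. (NOT y8 OR y6) — y6 is true.
  11. (y8 OR NOT y2) — y8 is true.
  12. (y3 OR y5) — y3 is true.
  13. (y5 OR y7) — y7 is true.
  14. (y7 OR y4) — y4 is true.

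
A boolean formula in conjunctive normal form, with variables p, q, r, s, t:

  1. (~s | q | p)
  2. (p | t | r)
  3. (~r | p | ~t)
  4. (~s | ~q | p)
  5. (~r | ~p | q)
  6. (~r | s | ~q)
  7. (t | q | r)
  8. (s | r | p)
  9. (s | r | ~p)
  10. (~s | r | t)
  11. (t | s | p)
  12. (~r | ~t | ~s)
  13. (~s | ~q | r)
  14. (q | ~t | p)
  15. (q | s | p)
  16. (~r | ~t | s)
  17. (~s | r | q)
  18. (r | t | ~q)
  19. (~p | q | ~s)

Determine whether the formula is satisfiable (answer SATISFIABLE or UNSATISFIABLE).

SATISFIABLE

Set p = True and propagate.
Branch on q: take q = True.
Try r = True.
  then s is forced to True.
  then t is forced to False.
Every clause has at least one true literal under this assignment.
So p=T, q=T, r=T, s=T, t=F is a satisfying assignment.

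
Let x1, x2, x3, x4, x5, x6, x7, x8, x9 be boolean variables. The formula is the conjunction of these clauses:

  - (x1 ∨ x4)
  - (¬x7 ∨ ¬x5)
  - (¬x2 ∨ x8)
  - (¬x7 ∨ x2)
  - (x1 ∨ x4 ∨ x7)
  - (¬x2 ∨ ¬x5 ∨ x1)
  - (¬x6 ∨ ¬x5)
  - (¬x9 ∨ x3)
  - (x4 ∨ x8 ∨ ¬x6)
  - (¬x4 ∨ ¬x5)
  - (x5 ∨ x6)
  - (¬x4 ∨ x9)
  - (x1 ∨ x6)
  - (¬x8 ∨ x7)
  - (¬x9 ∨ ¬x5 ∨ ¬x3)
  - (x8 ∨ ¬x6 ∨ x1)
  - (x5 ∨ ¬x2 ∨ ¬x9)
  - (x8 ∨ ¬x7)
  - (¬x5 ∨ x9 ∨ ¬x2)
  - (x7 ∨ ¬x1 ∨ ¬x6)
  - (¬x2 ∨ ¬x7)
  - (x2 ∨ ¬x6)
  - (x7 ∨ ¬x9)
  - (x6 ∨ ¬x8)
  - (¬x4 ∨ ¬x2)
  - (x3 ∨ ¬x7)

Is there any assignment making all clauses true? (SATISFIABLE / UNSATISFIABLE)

SATISFIABLE

Set x1 = True and propagate.
Branch on x2: take x2 = False.
  then x7 is forced to False.
  then x8 is forced to False.
  then x6 is forced to False.
  then x5 is forced to True.
  then x4 is forced to False.
  then x9 is forced to False.
x3 is now unconstrained; take x3 = True.
So x1=True, x2=False, x3=True, x4=False, x5=True, x6=False, x7=False, x8=False, x9=False is a satisfying assignment.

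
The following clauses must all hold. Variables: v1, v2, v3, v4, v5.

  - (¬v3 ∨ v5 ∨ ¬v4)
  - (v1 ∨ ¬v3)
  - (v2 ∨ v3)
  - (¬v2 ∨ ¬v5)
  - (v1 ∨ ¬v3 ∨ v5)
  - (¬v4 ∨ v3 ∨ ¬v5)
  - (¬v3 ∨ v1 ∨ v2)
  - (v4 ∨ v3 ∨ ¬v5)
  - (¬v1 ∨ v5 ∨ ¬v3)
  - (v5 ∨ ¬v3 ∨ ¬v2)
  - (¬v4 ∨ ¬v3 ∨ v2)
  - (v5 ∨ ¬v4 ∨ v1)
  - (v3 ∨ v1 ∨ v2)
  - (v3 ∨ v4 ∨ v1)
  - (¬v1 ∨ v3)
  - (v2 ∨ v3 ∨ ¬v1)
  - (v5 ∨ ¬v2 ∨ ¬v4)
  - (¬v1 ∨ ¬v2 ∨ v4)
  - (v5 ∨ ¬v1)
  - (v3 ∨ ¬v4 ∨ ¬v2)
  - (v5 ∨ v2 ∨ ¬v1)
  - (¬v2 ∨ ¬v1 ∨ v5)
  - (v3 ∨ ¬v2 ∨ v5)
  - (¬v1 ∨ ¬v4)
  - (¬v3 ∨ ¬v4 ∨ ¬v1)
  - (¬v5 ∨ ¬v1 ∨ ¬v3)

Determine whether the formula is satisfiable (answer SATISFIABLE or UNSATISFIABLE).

UNSATISFIABLE

v3 = True:
  propagation gives v1=True, v5=True; an empty clause results — contradiction.
v3 = False:
  propagation gives v2=True, v5=False; an empty clause results — contradiction.
Every branch closes, so no satisfying assignment exists.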